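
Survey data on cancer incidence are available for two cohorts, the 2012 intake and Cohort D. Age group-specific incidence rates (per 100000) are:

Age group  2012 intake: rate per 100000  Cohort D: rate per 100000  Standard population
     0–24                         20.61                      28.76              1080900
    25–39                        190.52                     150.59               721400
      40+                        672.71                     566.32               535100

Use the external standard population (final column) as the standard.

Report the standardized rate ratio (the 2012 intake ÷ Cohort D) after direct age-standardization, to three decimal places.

Standard total = 2337400; weights = 0.4624, 0.3086, 0.2289.
The 2012 intake: 0.4624×20.61 + 0.3086×190.52 + 0.2289×672.71 = 222.3349 per 100000.
Cohort D: 0.4624×28.76 + 0.3086×150.59 + 0.2289×566.32 = 189.4242 per 100000.
Ratio = 222.3349 ÷ 189.4242 = 1.17374.

1.174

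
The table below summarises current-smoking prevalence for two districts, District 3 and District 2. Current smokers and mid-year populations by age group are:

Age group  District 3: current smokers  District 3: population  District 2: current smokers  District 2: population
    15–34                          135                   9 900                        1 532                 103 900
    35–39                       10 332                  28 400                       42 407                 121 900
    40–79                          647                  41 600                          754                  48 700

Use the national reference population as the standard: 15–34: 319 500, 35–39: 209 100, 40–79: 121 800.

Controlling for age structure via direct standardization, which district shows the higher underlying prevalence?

Age-specific rates per 1 000 for District 3: 13.636, 363.803, 15.553.
For District 2: 14.745, 347.884, 15.483.
Standard total = 650 400; weights = 0.4912, 0.3215, 0.1873.
District 3: 0.4912×13.636 + 0.3215×363.803 + 0.1873×15.553 = 126.5718 per 1 000.
District 2: 0.4912×14.745 + 0.3215×347.884 + 0.1873×15.483 = 121.9853 per 1 000.
The crude rates (139.10 vs 162.82) would put District 2 higher, but that reflects its age composition; once standardized to a common age structure, District 3 has the higher underlying rate.

District 3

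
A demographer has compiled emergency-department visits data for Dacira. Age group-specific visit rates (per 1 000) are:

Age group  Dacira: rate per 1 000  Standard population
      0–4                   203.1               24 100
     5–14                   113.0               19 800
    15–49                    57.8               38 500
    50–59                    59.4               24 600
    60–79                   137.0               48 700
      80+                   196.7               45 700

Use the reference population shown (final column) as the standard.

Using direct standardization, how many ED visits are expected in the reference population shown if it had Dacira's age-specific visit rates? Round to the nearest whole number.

26480

Expected ED visits = Σ (standard pop × age-specific rate ÷ 1 000)
= 24 100×203.1/1 000 + 19 800×113.0/1 000 + 38 500×57.8/1 000 + 24 600×59.4/1 000 + 48 700×137.0/1 000 + 45 700×196.7/1 000
= 4894.71 + 2237.40 + 2225.30 + 1461.24 + 6671.90 + 8989.19 = 26479.74.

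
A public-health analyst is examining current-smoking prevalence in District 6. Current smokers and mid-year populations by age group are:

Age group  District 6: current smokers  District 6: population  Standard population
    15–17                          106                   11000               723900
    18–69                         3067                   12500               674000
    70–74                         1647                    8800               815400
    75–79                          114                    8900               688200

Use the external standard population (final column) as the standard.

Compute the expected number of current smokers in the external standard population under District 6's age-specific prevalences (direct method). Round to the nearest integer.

Age-specific rates per 1000 for District 6: 9.636, 245.360, 187.159, 12.809.
Expected current smokers = Σ (standard pop × age-specific rate ÷ 1000)
= 723900×9.636/1000 + 674000×245.360/1000 + 815400×187.159/1000 + 688200×12.809/1000
= 6975.76 + 165372.64 + 152609.52 + 8815.15 = 333773.07.

333773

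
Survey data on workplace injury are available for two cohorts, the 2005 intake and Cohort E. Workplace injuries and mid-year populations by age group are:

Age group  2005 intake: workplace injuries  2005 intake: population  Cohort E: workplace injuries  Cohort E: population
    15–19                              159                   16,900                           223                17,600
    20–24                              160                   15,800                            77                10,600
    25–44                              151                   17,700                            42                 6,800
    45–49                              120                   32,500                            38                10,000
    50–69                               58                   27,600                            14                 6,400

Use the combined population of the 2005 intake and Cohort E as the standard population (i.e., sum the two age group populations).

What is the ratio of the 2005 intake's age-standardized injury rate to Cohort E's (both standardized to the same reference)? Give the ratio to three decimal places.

1.013

Age-specific rates per 10,000 for the 2005 intake: 94.08, 101.27, 85.31, 36.92, 21.01.
For Cohort E: 126.70, 72.64, 61.76, 38.00, 21.88.
Combined standard total = 161,900; weights = 0.2131, 0.1631, 0.1513, 0.2625, 0.2100.
The 2005 intake: 0.2131×94.08 + 0.1631×101.27 + 0.1513×85.31 + 0.2625×36.92 + 0.2100×21.01 = 63.5770 per 10,000.
Cohort E: 0.2131×126.70 + 0.1631×72.64 + 0.1513×61.76 + 0.2625×38.00 + 0.2100×21.88 = 62.7611 per 10,000.
Ratio = 63.5770 ÷ 62.7611 = 1.01300.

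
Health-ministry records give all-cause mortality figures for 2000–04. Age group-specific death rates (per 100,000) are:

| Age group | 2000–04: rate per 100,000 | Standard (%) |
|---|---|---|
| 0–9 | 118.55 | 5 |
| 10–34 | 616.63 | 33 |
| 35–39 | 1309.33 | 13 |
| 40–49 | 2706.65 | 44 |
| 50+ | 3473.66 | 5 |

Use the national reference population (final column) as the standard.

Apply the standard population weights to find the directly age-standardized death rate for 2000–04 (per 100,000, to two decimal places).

Standard weights: 0.05, 0.33, 0.13, 0.44, 0.05.
Standardized rate: 0.0500×118.55 + 0.3300×616.63 + 0.1300×1309.33 + 0.4400×2706.65 + 0.0500×3473.66 = 1744.2373 per 100,000.

1744.24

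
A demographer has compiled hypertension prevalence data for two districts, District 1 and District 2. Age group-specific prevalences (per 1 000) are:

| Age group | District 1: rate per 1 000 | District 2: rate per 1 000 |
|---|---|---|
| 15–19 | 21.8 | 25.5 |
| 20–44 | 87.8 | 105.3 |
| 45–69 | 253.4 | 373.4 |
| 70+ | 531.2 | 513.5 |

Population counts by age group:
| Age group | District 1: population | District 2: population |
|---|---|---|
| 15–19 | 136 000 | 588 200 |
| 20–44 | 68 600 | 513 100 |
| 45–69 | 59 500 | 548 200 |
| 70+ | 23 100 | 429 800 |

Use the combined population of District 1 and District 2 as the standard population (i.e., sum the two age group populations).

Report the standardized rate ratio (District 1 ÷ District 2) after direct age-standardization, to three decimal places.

Combined standard total = 2 366 500; weights = 0.3060, 0.2458, 0.2568, 0.1914.
District 1: 0.3060×21.8 + 0.2458×87.8 + 0.2568×253.4 + 0.1914×531.2 = 194.9852 per 1 000.
District 2: 0.3060×25.5 + 0.2458×105.3 + 0.2568×373.4 + 0.1914×513.5 = 227.8468 per 1 000.
Ratio = 194.9852 ÷ 227.8468 = 0.85577.

0.856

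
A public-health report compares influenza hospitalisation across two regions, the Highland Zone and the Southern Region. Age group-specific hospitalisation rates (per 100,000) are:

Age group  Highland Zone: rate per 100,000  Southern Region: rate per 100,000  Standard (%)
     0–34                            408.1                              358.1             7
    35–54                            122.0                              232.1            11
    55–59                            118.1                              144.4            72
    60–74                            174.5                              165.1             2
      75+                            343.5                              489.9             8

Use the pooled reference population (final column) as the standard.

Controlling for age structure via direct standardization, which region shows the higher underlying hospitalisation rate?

Standard weights: 0.07, 0.11, 0.72, 0.02, 0.08.
The Highland Zone: 0.0700×408.1 + 0.1100×122.0 + 0.7200×118.1 + 0.0200×174.5 + 0.0800×343.5 = 157.9890 per 100,000.
The Southern Region: 0.0700×358.1 + 0.1100×232.1 + 0.7200×144.4 + 0.0200×165.1 + 0.0800×489.9 = 197.0600 per 100,000.

Southern Region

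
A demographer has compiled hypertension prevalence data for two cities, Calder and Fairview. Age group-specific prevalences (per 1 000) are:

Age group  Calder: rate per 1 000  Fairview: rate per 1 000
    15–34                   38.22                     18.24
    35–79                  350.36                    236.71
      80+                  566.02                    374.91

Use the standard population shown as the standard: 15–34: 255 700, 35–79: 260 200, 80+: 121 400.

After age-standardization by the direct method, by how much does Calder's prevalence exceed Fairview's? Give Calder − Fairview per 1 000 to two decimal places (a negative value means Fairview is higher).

90.82

Standard total = 637 300; weights = 0.4012, 0.4083, 0.1905.
Calder: 0.4012×38.22 + 0.4083×350.36 + 0.1905×566.02 = 266.2033 per 1 000.
Fairview: 0.4012×18.24 + 0.4083×236.71 + 0.1905×374.91 = 175.3805 per 1 000.
Difference = 266.2033 − 175.3805 = 90.8228.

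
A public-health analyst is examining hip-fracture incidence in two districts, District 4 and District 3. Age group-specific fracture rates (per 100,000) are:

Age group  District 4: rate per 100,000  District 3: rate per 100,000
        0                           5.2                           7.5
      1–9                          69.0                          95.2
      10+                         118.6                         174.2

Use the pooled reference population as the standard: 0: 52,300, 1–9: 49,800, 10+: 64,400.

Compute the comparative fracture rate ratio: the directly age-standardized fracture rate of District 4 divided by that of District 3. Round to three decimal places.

Standard total = 166,500; weights = 0.3141, 0.2991, 0.3868.
District 4: 0.3141×5.2 + 0.2991×69.0 + 0.3868×118.6 = 68.1441 per 100,000.
District 3: 0.3141×7.5 + 0.2991×95.2 + 0.3868×174.2 = 98.2083 per 100,000.
Ratio = 68.1441 ÷ 98.2083 = 0.69387.

0.694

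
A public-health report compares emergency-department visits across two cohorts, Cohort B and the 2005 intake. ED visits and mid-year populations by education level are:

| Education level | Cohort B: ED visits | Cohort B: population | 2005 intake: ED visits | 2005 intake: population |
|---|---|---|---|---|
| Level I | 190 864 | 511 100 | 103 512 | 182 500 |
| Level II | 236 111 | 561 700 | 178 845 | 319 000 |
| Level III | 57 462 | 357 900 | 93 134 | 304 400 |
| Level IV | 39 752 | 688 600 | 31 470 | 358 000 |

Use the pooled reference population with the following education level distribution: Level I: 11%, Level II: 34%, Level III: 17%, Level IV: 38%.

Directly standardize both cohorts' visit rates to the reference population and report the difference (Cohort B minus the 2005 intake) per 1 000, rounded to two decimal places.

-105.20

Education-specific rates per 1 000 for Cohort B: 373.438, 420.351, 160.553, 57.729.
For the 2005 intake: 567.189, 560.643, 305.959, 87.905.
Standard weights: 0.11, 0.34, 0.17, 0.38.
Cohort B: 0.1100×373.438 + 0.3400×420.351 + 0.1700×160.553 + 0.3800×57.729 = 233.2284 per 1 000.
The 2005 intake: 0.1100×567.189 + 0.3400×560.643 + 0.1700×305.959 + 0.3800×87.905 = 338.4263 per 1 000.
Difference = 233.2284 − 338.4263 = -105.1979.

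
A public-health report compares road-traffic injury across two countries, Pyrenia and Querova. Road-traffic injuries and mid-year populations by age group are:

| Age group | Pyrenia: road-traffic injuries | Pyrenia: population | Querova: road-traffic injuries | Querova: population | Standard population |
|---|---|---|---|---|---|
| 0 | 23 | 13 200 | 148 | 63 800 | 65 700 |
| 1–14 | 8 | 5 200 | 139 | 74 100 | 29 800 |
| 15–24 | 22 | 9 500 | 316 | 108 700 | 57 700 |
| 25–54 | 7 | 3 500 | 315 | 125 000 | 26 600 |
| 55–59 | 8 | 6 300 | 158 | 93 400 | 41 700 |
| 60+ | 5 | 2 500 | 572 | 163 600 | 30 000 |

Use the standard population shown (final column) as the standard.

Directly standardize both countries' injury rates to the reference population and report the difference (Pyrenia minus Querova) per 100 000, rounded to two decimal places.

Age-specific rates per 100 000 for Pyrenia: 174.24, 153.85, 231.58, 200.00, 126.98, 200.00.
For Querova: 231.97, 187.58, 290.71, 252.00, 169.16, 349.63.
Standard total = 251 500; weights = 0.2612, 0.1185, 0.2294, 0.1058, 0.1658, 0.1193.
Pyrenia: 0.2612×174.24 + 0.1185×153.85 + 0.2294×231.58 + 0.1058×200.00 + 0.1658×126.98 + 0.1193×200.00 = 182.9411 per 100 000.
Querova: 0.2612×231.97 + 0.1185×187.58 + 0.2294×290.71 + 0.1058×252.00 + 0.1658×169.16 + 0.1193×349.63 = 245.9285 per 100 000.
Difference = 182.9411 − 245.9285 = -62.9874.

-62.99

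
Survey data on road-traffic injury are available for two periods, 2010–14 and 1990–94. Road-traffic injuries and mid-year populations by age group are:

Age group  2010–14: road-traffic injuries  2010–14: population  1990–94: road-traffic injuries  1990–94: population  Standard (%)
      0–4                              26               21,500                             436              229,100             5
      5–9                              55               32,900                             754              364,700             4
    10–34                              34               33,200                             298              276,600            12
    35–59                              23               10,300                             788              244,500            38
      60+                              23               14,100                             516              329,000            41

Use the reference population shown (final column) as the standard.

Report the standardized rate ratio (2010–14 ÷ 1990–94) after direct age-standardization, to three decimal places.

Age-specific rates per 100,000 for 2010–14: 120.93, 167.17, 102.41, 223.30, 163.12.
For 1990–94: 190.31, 206.75, 107.74, 322.29, 156.84.
Standard weights: 0.05, 0.04, 0.12, 0.38, 0.41.
2010–14: 0.0500×120.93 + 0.0400×167.17 + 0.1200×102.41 + 0.3800×223.30 + 0.4100×163.12 = 176.7564 per 100,000.
1990–94: 0.0500×190.31 + 0.0400×206.75 + 0.1200×107.74 + 0.3800×322.29 + 0.4100×156.84 = 217.4880 per 100,000.
Ratio = 176.7564 ÷ 217.4880 = 0.81272.

0.813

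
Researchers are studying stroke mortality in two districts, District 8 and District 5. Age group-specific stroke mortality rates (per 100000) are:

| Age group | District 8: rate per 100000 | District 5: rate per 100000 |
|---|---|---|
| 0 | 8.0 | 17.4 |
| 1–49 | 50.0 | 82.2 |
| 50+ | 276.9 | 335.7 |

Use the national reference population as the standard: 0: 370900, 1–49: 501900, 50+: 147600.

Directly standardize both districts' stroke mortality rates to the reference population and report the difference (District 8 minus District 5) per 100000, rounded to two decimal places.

-27.76

Standard total = 1020400; weights = 0.3635, 0.4919, 0.1446.
District 8: 0.3635×8.0 + 0.4919×50.0 + 0.1446×276.9 = 67.5545 per 100000.
District 5: 0.3635×17.4 + 0.4919×82.2 + 0.1446×335.7 = 95.3147 per 100000.
Difference = 67.5545 − 95.3147 = -27.7602.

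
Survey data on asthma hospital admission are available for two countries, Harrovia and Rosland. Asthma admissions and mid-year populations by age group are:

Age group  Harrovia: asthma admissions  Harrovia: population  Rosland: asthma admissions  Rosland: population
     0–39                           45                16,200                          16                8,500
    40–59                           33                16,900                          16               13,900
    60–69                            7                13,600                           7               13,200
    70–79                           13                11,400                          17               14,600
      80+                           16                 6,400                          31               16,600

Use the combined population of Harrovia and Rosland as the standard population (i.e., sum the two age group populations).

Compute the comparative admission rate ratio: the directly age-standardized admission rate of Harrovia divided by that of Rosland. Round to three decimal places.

Age-specific rates per 10,000 for Harrovia: 27.78, 19.53, 5.15, 11.40, 25.00.
For Rosland: 18.82, 11.51, 5.30, 11.64, 18.67.
Combined standard total = 131,300; weights = 0.1881, 0.2346, 0.2041, 0.1980, 0.1752.
Harrovia: 0.1881×27.78 + 0.2346×19.53 + 0.2041×5.15 + 0.1980×11.40 + 0.1752×25.00 = 17.4940 per 10,000.
Rosland: 0.1881×18.82 + 0.2346×11.51 + 0.2041×5.30 + 0.1980×11.64 + 0.1752×18.67 = 12.9006 per 10,000.
Ratio = 17.4940 ÷ 12.9006 = 1.35606.

1.356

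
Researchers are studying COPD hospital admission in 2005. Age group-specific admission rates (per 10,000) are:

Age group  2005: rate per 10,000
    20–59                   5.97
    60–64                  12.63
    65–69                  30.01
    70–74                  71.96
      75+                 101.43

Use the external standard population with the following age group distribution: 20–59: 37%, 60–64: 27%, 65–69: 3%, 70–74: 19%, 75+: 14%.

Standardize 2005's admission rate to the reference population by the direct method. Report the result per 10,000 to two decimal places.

34.39

Standard weights: 0.37, 0.27, 0.03, 0.19, 0.14.
Standardized rate: 0.3700×5.97 + 0.2700×12.63 + 0.0300×30.01 + 0.1900×71.96 + 0.1400×101.43 = 34.3919 per 10,000.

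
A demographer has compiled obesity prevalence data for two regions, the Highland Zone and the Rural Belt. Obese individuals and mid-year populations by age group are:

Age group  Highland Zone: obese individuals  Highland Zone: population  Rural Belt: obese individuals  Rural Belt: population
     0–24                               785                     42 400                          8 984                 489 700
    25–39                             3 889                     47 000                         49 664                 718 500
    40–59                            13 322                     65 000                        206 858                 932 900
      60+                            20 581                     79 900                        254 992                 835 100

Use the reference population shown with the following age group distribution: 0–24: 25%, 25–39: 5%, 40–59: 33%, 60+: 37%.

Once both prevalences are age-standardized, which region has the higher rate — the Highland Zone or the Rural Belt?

Rural Belt

Age-specific rates per 1 000 for the Highland Zone: 18.514, 82.745, 204.954, 257.584.
For the Rural Belt: 18.346, 69.122, 221.737, 305.343.
Standard weights: 0.25, 0.05, 0.33, 0.37.
The Highland Zone: 0.2500×18.514 + 0.0500×82.745 + 0.3300×204.954 + 0.3700×257.584 = 171.7068 per 1 000.
The Rural Belt: 0.2500×18.346 + 0.0500×69.122 + 0.3300×221.737 + 0.3700×305.343 = 194.1926 per 1 000.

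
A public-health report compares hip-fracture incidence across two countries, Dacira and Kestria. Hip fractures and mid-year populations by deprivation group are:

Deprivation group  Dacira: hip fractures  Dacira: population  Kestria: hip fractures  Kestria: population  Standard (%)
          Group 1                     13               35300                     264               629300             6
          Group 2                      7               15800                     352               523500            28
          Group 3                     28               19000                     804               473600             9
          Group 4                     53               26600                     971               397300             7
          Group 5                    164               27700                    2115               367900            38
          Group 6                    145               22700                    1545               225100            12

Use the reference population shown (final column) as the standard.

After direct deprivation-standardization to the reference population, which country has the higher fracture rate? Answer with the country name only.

Deprivation-specific rates per 100000 for Dacira: 36.83, 44.30, 147.37, 199.25, 592.06, 638.77.
For Kestria: 41.95, 67.24, 169.76, 244.40, 574.88, 686.36.
Standard weights: 0.06, 0.28, 0.09, 0.07, 0.38, 0.12.
Dacira: 0.0600×36.83 + 0.2800×44.30 + 0.0900×147.37 + 0.0700×199.25 + 0.3800×592.06 + 0.1200×638.77 = 343.4592 per 100000.
Kestria: 0.0600×41.95 + 0.2800×67.24 + 0.0900×169.76 + 0.0700×244.40 + 0.3800×574.88 + 0.1200×686.36 = 354.5504 per 100000.
The crude rates (278.72 vs 231.25) would put Dacira higher, but that reflects its deprivation composition; once standardized to a common deprivation structure, Kestria has the higher underlying rate.

Kestria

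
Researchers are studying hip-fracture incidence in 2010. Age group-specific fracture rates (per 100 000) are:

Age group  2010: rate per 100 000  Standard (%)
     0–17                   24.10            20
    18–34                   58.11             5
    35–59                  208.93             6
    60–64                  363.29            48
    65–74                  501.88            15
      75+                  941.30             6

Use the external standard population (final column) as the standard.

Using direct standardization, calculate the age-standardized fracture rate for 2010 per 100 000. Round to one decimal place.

Standard weights: 0.20, 0.05, 0.06, 0.48, 0.15, 0.06.
Standardized rate: 0.2000×24.10 + 0.0500×58.11 + 0.0600×208.93 + 0.4800×363.29 + 0.1500×501.88 + 0.0600×941.30 = 326.4005 per 100 000.

326.4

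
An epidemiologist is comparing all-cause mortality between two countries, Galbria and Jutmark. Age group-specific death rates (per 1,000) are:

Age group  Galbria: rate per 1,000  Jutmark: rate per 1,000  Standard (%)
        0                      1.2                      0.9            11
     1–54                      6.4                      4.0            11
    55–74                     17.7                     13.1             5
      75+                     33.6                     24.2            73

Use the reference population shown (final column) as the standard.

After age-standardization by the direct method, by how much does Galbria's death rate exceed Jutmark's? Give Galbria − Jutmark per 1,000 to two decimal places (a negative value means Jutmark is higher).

Standard weights: 0.11, 0.11, 0.05, 0.73.
Galbria: 0.1100×1.2 + 0.1100×6.4 + 0.0500×17.7 + 0.7300×33.6 = 26.2490 per 1,000.
Jutmark: 0.1100×0.9 + 0.1100×4.0 + 0.0500×13.1 + 0.7300×24.2 = 18.8600 per 1,000.
Difference = 26.2490 − 18.8600 = 7.3890.

7.39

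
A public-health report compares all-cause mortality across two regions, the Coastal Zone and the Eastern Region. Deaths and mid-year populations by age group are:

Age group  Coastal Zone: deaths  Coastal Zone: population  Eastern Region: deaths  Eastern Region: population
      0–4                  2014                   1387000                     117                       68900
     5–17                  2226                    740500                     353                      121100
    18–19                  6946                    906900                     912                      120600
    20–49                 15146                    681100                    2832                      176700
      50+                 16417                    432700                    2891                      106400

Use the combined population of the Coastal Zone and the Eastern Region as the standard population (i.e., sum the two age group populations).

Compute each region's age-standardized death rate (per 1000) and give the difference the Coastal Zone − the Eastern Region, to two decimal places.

2.31

Age-specific rates per 1000 for the Coastal Zone: 1.452, 3.006, 7.659, 22.238, 37.941.
For the Eastern Region: 1.698, 2.915, 7.562, 16.027, 27.171.
Combined standard total = 4741900; weights = 0.3070, 0.1817, 0.2167, 0.1809, 0.1137.
The Coastal Zone: 0.3070×1.452 + 0.1817×3.006 + 0.2167×7.659 + 0.1809×22.238 + 0.1137×37.941 = 10.9878 per 1000.
The Eastern Region: 0.3070×1.698 + 0.1817×2.915 + 0.2167×7.562 + 0.1809×16.027 + 0.1137×27.171 = 8.6779 per 1000.
Difference = 10.9878 − 8.6779 = 2.3099.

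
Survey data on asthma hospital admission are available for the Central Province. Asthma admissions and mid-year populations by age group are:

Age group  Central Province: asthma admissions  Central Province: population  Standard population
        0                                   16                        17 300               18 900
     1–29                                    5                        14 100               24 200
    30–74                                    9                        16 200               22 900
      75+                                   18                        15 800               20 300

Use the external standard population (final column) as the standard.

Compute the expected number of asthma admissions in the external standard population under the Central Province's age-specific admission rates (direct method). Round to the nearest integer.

62

Age-specific rates per 10 000 for the Central Province: 9.25, 3.55, 5.56, 11.39.
Expected asthma admissions = Σ (standard pop × age-specific rate ÷ 10 000)
= 18 900×9.25/10 000 + 24 200×3.55/10 000 + 22 900×5.56/10 000 + 20 300×11.39/10 000
= 17.48 + 8.58 + 12.72 + 23.13 = 61.91.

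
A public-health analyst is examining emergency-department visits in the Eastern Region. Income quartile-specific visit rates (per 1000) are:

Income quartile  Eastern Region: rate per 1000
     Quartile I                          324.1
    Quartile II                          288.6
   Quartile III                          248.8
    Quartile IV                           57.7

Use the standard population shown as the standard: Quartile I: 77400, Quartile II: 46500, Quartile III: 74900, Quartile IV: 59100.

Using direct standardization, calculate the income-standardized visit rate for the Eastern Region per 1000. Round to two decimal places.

Standard total = 257900; weights = 0.3001, 0.1803, 0.2904, 0.2292.
Standardized rate: 0.3001×324.1 + 0.1803×288.6 + 0.2904×248.8 + 0.2292×57.7 = 234.7826 per 1000.

234.78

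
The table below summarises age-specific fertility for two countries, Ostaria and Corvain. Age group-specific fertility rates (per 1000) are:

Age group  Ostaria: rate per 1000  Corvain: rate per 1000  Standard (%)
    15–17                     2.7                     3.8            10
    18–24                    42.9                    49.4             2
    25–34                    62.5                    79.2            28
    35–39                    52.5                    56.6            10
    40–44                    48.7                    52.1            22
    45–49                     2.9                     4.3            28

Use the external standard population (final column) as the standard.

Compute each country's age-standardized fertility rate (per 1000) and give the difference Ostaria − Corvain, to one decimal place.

-6.5

Standard weights: 0.10, 0.02, 0.28, 0.10, 0.22, 0.28.
Ostaria: 0.1000×2.7 + 0.0200×42.9 + 0.2800×62.5 + 0.1000×52.5 + 0.2200×48.7 + 0.2800×2.9 = 35.4040 per 1000.
Corvain: 0.1000×3.8 + 0.0200×49.4 + 0.2800×79.2 + 0.1000×56.6 + 0.2200×52.1 + 0.2800×4.3 = 41.8700 per 1000.
Difference = 35.4040 − 41.8700 = -6.4660.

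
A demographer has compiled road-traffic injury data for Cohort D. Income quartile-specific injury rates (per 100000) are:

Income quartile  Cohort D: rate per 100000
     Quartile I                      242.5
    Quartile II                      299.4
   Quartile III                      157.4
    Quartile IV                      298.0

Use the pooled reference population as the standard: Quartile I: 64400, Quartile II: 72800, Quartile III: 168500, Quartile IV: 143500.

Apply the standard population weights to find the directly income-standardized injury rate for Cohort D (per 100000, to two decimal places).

237.53

Standard total = 449200; weights = 0.1434, 0.1621, 0.3751, 0.3195.
Standardized rate: 0.1434×242.5 + 0.1621×299.4 + 0.3751×157.4 + 0.3195×298.0 = 237.5294 per 100000.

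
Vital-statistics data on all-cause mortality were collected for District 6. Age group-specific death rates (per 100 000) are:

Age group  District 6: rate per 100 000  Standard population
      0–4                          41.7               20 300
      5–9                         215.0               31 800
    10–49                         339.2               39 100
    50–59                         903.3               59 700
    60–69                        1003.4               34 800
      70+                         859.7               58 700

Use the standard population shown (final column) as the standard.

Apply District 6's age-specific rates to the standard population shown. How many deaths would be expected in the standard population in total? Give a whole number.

Expected deaths = Σ (standard pop × age-specific rate ÷ 100 000)
= 20 300×41.7/100 000 + 31 800×215.0/100 000 + 39 100×339.2/100 000 + 59 700×903.3/100 000 + 34 800×1003.4/100 000 + 58 700×859.7/100 000
= 8.47 + 68.37 + 132.63 + 539.27 + 349.18 + 504.64 = 1602.56.

1603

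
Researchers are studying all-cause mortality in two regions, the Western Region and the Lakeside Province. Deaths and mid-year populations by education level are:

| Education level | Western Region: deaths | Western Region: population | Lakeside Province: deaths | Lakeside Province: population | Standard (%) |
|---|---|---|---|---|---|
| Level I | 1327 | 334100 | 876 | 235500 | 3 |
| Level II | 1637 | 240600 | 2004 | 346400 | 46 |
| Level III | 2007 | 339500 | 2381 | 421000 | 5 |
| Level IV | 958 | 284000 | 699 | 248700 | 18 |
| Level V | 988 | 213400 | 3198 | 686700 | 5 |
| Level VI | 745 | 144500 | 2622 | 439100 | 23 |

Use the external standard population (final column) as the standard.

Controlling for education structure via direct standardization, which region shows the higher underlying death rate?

Western Region

Education-specific rates per 1000 for the Western Region: 3.972, 6.804, 5.912, 3.373, 4.630, 5.156.
For the Lakeside Province: 3.720, 5.785, 5.656, 2.811, 4.657, 5.971.
Standard weights: 0.03, 0.46, 0.05, 0.18, 0.05, 0.23.
The Western Region: 0.0300×3.972 + 0.4600×6.804 + 0.0500×5.912 + 0.1800×3.373 + 0.0500×4.630 + 0.2300×5.156 = 5.5690 per 1000.
The Lakeside Province: 0.0300×3.720 + 0.4600×5.785 + 0.0500×5.656 + 0.1800×2.811 + 0.0500×4.657 + 0.2300×5.971 = 5.1677 per 1000.
The crude rates (4.92 vs 4.95) would put the Lakeside Province higher, but that reflects its education composition; once standardized to a common education structure, the Western Region has the higher underlying rate.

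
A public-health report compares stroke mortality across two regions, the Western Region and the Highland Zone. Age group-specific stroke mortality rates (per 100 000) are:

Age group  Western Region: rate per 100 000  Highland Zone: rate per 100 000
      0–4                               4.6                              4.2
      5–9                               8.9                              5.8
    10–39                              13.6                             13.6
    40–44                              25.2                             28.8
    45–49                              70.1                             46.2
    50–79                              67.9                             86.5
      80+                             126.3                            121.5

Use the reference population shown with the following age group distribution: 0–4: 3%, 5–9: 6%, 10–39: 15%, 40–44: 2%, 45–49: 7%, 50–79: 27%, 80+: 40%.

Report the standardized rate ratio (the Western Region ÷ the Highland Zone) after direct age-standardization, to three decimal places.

0.983

Standard weights: 0.03, 0.06, 0.15, 0.02, 0.07, 0.27, 0.40.
The Western Region: 0.0300×4.6 + 0.0600×8.9 + 0.1500×13.6 + 0.0200×25.2 + 0.0700×70.1 + 0.2700×67.9 + 0.4000×126.3 = 76.9760 per 100 000.
The Highland Zone: 0.0300×4.2 + 0.0600×5.8 + 0.1500×13.6 + 0.0200×28.8 + 0.0700×46.2 + 0.2700×86.5 + 0.4000×121.5 = 78.2790 per 100 000.
Ratio = 76.9760 ÷ 78.2790 = 0.98335.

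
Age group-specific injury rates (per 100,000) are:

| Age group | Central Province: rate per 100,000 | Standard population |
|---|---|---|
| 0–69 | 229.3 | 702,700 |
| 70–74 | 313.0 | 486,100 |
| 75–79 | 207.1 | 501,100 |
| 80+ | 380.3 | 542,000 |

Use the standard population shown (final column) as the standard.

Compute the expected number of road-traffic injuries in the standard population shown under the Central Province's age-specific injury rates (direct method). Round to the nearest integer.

6232

Expected road-traffic injuries = Σ (standard pop × age-specific rate ÷ 100,000)
= 702,700×229.3/100,000 + 486,100×313.0/100,000 + 501,100×207.1/100,000 + 542,000×380.3/100,000
= 1611.29 + 1521.49 + 1037.78 + 2061.23 = 6231.79.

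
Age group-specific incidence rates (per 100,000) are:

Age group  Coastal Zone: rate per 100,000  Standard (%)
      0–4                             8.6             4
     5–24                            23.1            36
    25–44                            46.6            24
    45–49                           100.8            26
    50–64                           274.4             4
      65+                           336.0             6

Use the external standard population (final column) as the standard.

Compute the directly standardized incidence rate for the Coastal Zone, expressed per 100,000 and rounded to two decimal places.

Standard weights: 0.04, 0.36, 0.24, 0.26, 0.04, 0.06.
Standardized rate: 0.0400×8.6 + 0.3600×23.1 + 0.2400×46.6 + 0.2600×100.8 + 0.0400×274.4 + 0.0600×336.0 = 77.1880 per 100,000.

77.19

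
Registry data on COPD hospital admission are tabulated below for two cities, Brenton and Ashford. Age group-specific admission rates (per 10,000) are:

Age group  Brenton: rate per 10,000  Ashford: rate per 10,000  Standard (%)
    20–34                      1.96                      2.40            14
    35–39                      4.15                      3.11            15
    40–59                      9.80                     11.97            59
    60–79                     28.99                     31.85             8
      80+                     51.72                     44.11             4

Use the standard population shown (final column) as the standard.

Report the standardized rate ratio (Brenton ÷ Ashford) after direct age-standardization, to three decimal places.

0.909

Standard weights: 0.14, 0.15, 0.59, 0.08, 0.04.
Brenton: 0.1400×1.96 + 0.1500×4.15 + 0.5900×9.80 + 0.0800×28.99 + 0.0400×51.72 = 11.0669 per 10,000.
Ashford: 0.1400×2.40 + 0.1500×3.11 + 0.5900×11.97 + 0.0800×31.85 + 0.0400×44.11 = 12.1772 per 10,000.
Ratio = 11.0669 ÷ 12.1772 = 0.90882.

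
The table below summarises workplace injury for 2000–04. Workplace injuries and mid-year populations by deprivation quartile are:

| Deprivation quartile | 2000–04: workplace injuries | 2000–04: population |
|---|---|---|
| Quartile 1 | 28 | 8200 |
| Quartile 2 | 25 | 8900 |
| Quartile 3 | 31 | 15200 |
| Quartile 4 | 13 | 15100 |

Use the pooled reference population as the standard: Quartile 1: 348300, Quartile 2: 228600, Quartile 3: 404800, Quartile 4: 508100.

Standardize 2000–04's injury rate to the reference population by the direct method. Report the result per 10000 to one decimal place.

Deprivation-specific rates per 10000 for 2000–04: 34.15, 28.09, 20.39, 8.61.
Standard total = 1489800; weights = 0.2338, 0.1534, 0.2717, 0.3411.
Standardized rate: 0.2338×34.15 + 0.1534×28.09 + 0.2717×20.39 + 0.3411×8.61 = 20.7710 per 10000.

20.8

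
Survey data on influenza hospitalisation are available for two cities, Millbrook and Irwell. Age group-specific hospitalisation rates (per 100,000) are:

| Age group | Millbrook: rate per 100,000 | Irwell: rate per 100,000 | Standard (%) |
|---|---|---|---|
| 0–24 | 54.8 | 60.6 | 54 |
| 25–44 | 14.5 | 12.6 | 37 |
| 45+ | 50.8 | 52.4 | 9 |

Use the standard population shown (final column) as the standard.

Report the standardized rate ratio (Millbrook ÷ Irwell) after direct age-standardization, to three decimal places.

0.939

Standard weights: 0.54, 0.37, 0.09.
Millbrook: 0.5400×54.8 + 0.3700×14.5 + 0.0900×50.8 = 39.5290 per 100,000.
Irwell: 0.5400×60.6 + 0.3700×12.6 + 0.0900×52.4 = 42.1020 per 100,000.
Ratio = 39.5290 ÷ 42.1020 = 0.93889.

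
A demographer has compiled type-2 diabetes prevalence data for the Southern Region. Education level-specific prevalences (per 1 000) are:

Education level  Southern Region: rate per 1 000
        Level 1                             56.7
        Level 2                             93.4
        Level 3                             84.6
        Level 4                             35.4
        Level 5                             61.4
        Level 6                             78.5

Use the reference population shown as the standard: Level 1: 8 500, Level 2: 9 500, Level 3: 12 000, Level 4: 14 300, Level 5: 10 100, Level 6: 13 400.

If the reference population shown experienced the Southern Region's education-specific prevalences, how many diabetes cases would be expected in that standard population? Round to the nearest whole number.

4563

Expected diabetes cases = Σ (standard pop × education-specific rate ÷ 1 000)
= 8 500×56.7/1 000 + 9 500×93.4/1 000 + 12 000×84.6/1 000 + 14 300×35.4/1 000 + 10 100×61.4/1 000 + 13 400×78.5/1 000
= 481.95 + 887.30 + 1015.20 + 506.22 + 620.14 + 1051.90 = 4562.71.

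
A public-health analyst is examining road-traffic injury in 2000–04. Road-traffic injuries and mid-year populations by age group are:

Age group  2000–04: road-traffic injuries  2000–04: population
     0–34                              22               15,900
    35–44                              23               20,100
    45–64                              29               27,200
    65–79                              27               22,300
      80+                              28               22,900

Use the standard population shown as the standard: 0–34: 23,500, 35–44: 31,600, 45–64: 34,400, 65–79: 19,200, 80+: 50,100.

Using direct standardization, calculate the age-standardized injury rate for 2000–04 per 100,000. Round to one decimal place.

119.6

Age-specific rates per 100,000 for 2000–04: 138.36, 114.43, 106.62, 121.08, 122.27.
Standard total = 158,800; weights = 0.1480, 0.1990, 0.2166, 0.1209, 0.3155.
Standardized rate: 0.1480×138.36 + 0.1990×114.43 + 0.2166×106.62 + 0.1209×121.08 + 0.3155×122.27 = 119.5565 per 100,000.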